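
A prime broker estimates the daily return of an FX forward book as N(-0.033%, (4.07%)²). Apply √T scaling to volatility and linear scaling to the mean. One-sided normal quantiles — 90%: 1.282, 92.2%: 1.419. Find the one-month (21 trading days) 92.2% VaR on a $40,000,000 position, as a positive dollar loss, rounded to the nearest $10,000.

$10,860,000

σ_{21d} = 4.07% × √21 = 18.651%; μ_{21d} = 21 × -0.033% = -0.693%.
VaR = −(-0.693%) + 1.419 × 18.651% = 27.159%.
On $40,000,000: 0.27159 × $40,000,000 = $10,863,600.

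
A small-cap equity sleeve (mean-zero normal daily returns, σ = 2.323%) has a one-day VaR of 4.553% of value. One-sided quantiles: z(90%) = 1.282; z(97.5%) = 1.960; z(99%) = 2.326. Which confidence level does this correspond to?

Implied z = VaR/σ = 4.553 / 2.323 = 1.960.
This matches z(97.5%) = 1.960.

97.5%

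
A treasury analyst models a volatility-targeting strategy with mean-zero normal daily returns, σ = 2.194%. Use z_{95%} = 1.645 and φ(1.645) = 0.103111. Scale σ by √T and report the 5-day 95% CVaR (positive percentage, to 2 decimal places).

σ_{5d} = 2.194% × √5 = 4.906%.
ES multiplier = φ(z)/(1−α) = 0.103111/0.05 = 2.062.
ES = 4.906% × 2.062 = 10.116%.

10.12%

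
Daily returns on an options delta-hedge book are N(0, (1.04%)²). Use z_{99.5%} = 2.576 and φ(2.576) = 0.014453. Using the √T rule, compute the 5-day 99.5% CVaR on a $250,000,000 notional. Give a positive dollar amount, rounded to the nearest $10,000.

$16,810,000

σ_{5d} = 1.04% × √5 = 2.326%.
ES multiplier = φ(z)/(1−α) = 0.014453/0.005 = 2.891.
ES = 2.326% × 2.891 = 6.724%; on $250,000,000: $16,810,000.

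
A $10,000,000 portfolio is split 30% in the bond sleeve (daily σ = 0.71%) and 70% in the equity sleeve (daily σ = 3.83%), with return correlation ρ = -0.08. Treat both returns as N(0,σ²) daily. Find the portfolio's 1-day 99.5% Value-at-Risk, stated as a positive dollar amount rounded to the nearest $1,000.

σ_p² = 0.3²·0.71² + 0.7²·3.83² + 2·-0.08·0.3·0.7·0.71·3.83 = 7.1418 (%²).
σ_p = √7.1418 = 2.672%.
At 99.5%, z = 2.576.
VaR = 2.576 × 2.672% = 6.883%; on $10,000,000 that is $688,300.

$688,000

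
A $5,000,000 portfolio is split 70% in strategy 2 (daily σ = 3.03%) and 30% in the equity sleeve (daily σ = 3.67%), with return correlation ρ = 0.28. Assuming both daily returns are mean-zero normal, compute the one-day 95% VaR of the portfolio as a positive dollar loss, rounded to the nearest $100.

σ_p² = 0.7²·3.03² + 0.3²·3.67² + 2·0.28·0.7·0.3·3.03·3.67 = 7.0186 (%²).
σ_p = √7.0186 = 2.649%.
At 95%, z = 1.645.
VaR = 1.645 × 2.649% = 4.358%; on $5,000,000 that is $217,900.

$217,900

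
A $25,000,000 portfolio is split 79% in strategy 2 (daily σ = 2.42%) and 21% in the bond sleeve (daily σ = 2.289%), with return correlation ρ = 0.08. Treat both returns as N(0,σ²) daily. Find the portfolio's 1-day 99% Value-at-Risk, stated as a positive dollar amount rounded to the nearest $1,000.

$1,168,000

σ_p² = 0.79²·2.42² + 0.21²·2.289² + 2·0.08·0.79·0.21·2.42·2.289 = 4.0331 (%²).
σ_p = √4.0331 = 2.008%.
At 99%, z = 2.326.
VaR = 2.326 × 2.008% = 4.671%; on $25,000,000 that is $1,167,750.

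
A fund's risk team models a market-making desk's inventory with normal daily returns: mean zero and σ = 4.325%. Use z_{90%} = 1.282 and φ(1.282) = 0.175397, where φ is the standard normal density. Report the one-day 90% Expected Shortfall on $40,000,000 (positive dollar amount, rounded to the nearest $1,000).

$3,034,000

Tail multiplier: φ(z)/(1−α) = 0.175397 / 0.1 = 1.754.
ES = 4.325% × 1.754 = 7.586%.
On $40,000,000: 0.07586 × $40,000,000 = $3,034,400.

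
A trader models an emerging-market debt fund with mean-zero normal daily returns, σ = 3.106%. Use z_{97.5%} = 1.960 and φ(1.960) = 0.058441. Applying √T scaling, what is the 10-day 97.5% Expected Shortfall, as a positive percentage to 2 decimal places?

σ_{10d} = 3.106% × √10 = 9.822%.
ES multiplier = φ(z)/(1−α) = 0.058441/0.025 = 2.338.
ES = 9.822% × 2.338 = 22.964%.

22.96%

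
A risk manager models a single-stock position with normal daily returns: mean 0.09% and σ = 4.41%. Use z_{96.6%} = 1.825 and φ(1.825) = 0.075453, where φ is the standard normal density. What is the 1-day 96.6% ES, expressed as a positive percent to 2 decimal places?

9.70%

Tail multiplier: φ(z)/(1−α) = 0.075453 / 0.034 = 2.219.
ES = −(0.09%) + 4.41% × 2.219 = 9.696%.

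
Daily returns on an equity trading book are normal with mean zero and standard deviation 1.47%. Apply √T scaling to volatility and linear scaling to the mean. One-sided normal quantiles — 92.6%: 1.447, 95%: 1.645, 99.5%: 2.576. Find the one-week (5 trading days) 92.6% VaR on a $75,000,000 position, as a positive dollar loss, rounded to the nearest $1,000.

$3,567,000

σ_{5d} = 1.47% × √5 = 3.287%.
VaR = 1.447 × 3.287% = 4.756%.
On $75,000,000: 0.04756 × $75,000,000 = $3,567,000.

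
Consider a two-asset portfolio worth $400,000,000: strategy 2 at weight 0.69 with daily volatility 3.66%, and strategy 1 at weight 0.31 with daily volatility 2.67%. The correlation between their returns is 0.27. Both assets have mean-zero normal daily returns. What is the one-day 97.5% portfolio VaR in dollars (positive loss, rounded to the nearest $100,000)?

σ_p² = 0.69²·3.66² + 0.31²·2.67² + 2·0.27·0.69·0.31·3.66·2.67 = 8.1915 (%²).
σ_p = √8.1915 = 2.862%.
At 97.5%, z = 1.960.
VaR = 1.960 × 2.862% = 5.610%; on $400,000,000 that is $22,440,000.

$22,400,000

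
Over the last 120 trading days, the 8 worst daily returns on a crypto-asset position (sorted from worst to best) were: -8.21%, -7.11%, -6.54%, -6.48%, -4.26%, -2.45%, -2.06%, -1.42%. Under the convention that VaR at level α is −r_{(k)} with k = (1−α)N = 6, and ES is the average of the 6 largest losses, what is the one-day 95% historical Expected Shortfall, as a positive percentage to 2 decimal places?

5.84%

The 6 worst returns sum to -35.05%.
ES = −(-35.05%) / 6 = 5.8416…% ≈ 5.84%.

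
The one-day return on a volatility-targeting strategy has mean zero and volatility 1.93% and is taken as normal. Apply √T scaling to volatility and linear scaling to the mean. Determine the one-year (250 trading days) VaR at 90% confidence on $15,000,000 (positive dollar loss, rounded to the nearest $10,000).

$5,870,000

At 90%, z = 1.282.
σ_{250d} = 1.93% × √250 = 30.516%.
VaR = 1.282 × 30.516% = 39.122%.
On $15,000,000: 0.39122 × $15,000,000 = $5,868,300.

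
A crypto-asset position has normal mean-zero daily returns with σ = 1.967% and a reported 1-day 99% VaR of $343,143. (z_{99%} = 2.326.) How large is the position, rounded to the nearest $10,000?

$7,500,000

VaR as a fraction of value: z·σ = 2.326 × 1.967% = 4.57524%.
Position = $343,143 / 0.0457524 = $7,499,997.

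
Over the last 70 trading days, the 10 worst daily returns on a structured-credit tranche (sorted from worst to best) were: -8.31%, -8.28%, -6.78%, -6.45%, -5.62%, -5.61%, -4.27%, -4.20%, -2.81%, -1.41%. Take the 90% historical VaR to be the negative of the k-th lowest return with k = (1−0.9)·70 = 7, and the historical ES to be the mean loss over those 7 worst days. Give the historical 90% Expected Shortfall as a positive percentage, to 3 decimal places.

6.474%

The 7 worst returns sum to -45.32%.
ES = −(-45.32%) / 7 = 6.4742…% ≈ 6.474%.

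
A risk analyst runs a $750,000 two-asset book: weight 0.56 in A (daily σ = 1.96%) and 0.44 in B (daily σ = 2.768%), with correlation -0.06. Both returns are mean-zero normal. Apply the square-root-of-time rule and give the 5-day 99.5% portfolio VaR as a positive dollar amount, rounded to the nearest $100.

σ_p = √(0.56²·1.96² + 0.44²·2.768² + 2·-0.06·0.56·0.44·1.96·2.768) = 1.590%.
σ_{5d} = 1.590% × √5 = 3.555%.
z(99.5%) = 2.576.
VaR = 2.576 × 3.555% = 9.158%; on $750,000 that is $68,685.

$68,700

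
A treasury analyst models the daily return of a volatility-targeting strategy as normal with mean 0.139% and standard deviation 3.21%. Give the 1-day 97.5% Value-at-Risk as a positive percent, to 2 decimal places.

6.15%

At 97.5% one-sided, z = 1.960.
VaR = −μ + z·σ = −(0.139%) + 1.960 × 3.21% = 6.153%.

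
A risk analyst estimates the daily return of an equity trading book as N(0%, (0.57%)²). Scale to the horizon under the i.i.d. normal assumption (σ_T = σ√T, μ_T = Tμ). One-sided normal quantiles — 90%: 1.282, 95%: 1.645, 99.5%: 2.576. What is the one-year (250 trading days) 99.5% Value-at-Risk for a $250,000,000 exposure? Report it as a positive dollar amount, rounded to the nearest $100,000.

σ_{250d} = 0.57% × √250 = 9.012%.
VaR = 2.576 × 9.012% = 23.215%.
On $250,000,000: 0.23215 × $250,000,000 = $58,037,500.

$58,000,000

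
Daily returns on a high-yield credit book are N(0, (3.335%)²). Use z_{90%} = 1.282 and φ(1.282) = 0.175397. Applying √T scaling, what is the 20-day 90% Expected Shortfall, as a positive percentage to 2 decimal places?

26.16%

σ_{20d} = 3.335% × √20 = 14.915%.
ES multiplier = φ(z)/(1−α) = 0.175397/0.1 = 1.754.
ES = 14.915% × 1.754 = 26.161%.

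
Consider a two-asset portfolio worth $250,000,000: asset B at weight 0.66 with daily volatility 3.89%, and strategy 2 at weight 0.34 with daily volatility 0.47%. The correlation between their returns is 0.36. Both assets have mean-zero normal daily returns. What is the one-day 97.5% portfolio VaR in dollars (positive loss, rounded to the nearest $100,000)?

σ_p² = 0.66²·3.89² + 0.34²·0.47² + 2·0.36·0.66·0.34·3.89·0.47 = 6.9125 (%²).
σ_p = √6.9125 = 2.629%.
At 97.5%, z = 1.960.
VaR = 1.960 × 2.629% = 5.153%; on $250,000,000 that is $12,882,500.

$12,900,000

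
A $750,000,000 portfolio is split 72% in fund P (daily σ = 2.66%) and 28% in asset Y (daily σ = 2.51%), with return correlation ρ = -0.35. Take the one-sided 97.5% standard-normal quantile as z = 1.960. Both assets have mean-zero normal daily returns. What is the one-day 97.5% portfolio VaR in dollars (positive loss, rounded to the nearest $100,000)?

σ_p² = 0.72²·2.66² + 0.28²·2.51² + 2·-0.35·0.72·0.28·2.66·2.51 = 3.2197 (%²).
σ_p = √3.2197 = 1.794%.
VaR = 1.960 × 1.794% = 3.516%; on $750,000,000 that is $26,370,000.

$26,400,000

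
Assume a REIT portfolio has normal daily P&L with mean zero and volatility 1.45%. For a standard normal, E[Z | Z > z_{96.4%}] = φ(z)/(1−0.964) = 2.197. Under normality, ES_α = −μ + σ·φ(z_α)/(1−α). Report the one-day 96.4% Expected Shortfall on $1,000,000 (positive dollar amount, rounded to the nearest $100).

ES = 1.45% × 2.197 = 3.186%.
On $1,000,000: 0.03186 × $1,000,000 = $31,860.

$31,900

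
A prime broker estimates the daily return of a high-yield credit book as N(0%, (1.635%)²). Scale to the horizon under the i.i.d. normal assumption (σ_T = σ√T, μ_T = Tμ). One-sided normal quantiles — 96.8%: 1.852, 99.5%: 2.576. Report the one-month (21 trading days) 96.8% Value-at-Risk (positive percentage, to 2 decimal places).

σ_{21d} = 1.635% × √21 = 7.493%.
VaR = 1.852 × 7.493% = 13.877%.

13.88%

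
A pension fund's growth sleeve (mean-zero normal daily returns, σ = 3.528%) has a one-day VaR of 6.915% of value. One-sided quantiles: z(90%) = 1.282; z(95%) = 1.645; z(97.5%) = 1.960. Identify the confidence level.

97.5%

Implied z = VaR/σ = 6.915 / 3.528 = 1.960.
This matches z(97.5%) = 1.960.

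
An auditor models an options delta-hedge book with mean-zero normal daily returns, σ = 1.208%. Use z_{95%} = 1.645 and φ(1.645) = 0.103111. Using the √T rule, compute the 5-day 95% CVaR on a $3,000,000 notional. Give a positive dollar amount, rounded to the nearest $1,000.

$167,000

σ_{5d} = 1.208% × √5 = 2.701%.
ES multiplier = φ(z)/(1−α) = 0.103111/0.05 = 2.062.
ES = 2.701% × 2.062 = 5.569%; on $3,000,000: $167,070.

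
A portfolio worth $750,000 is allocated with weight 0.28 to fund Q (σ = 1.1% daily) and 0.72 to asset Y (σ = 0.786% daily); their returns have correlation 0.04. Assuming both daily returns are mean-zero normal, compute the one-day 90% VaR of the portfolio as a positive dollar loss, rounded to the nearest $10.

$6,300

σ_p² = 0.28²·1.1² + 0.72²·0.786² + 2·0.04·0.28·0.72·1.1·0.786 = 0.4291 (%²).
σ_p = √0.4291 = 0.655%.
At 90%, z = 1.282.
VaR = 1.282 × 0.655% = 0.840%; on $750,000 that is $6,300.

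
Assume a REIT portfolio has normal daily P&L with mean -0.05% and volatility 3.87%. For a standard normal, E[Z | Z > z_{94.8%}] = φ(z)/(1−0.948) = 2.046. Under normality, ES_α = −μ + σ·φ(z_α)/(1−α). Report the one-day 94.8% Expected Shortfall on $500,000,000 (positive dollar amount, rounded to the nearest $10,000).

ES = −(-0.05%) + 3.87% × 2.046 = 7.968%.
On $500,000,000: 0.07968 × $500,000,000 = $39,840,000.

$39,840,000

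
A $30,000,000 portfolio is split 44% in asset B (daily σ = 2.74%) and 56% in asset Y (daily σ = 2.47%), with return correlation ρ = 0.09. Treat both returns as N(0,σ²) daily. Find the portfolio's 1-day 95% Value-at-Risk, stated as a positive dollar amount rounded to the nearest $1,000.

$945,000

σ_p² = 0.44²·2.74² + 0.56²·2.47² + 2·0.09·0.44·0.56·2.74·2.47 = 3.6669 (%²).
σ_p = √3.6669 = 1.915%.
At 95%, z = 1.645.
VaR = 1.645 × 1.915% = 3.150%; on $30,000,000 that is $945,000.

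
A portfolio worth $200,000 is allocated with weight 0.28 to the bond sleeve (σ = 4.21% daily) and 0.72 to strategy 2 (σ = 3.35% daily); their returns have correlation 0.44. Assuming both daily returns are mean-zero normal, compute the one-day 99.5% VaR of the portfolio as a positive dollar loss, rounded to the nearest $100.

$16,100

σ_p² = 0.28²·4.21² + 0.72²·3.35² + 2·0.44·0.28·0.72·4.21·3.35 = 9.7094 (%²).
σ_p = √9.7094 = 3.116%.
At 99.5%, z = 2.576.
VaR = 2.576 × 3.116% = 8.027%; on $200,000 that is $16,054.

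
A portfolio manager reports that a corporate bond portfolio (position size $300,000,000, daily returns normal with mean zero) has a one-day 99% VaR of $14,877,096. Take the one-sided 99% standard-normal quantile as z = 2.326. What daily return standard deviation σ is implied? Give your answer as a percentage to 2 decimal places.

VaR as a fraction: $14,877,096 / $300,000,000 = 4.959%.
σ = VaR / z = 4.959% / 2.326 = 2.132%.

2.13%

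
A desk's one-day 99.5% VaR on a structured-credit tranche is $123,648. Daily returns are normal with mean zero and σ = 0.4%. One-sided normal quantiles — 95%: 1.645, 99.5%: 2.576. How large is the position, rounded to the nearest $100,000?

VaR as a fraction of value: z·σ = 2.576 × 0.4% = 1.0304%.
Position = $123,648 / 0.010304 = $12,000,000.

$12,000,000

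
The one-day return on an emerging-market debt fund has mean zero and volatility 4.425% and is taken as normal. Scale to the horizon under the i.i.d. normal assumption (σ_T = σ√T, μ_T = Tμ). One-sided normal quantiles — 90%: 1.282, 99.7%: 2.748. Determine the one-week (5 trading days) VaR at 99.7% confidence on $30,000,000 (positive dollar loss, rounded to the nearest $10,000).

σ_{5d} = 4.425% × √5 = 9.895%.
VaR = 2.748 × 9.895% = 27.191%.
On $30,000,000: 0.27191 × $30,000,000 = $8,157,300.

$8,160,000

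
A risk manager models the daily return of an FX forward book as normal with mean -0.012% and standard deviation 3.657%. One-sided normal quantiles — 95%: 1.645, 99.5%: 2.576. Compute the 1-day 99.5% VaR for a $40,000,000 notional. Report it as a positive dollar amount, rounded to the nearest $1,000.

$3,773,000

VaR = −μ + z·σ = −(-0.012%) + 2.576 × 3.657% = 9.432%.
On $40,000,000: 0.09432 × $40,000,000 = $3,772,800.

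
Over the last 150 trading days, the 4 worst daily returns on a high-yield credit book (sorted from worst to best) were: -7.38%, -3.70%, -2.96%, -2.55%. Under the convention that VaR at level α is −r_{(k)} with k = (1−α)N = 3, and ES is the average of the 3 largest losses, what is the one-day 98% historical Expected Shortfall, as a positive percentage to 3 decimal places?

The 3 worst returns sum to -14.04%.
ES = −(-14.04%) / 3 = 4.68% ≈ 4.680%.

4.680%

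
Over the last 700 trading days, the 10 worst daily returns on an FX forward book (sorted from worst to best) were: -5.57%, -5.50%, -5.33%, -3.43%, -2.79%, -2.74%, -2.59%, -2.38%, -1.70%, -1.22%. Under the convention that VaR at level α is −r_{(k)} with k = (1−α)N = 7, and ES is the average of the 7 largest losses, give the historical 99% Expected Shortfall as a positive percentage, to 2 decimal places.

3.99%

The 7 worst returns sum to -27.95%.
ES = −(-27.95%) / 7 = 3.9928…% ≈ 3.99%.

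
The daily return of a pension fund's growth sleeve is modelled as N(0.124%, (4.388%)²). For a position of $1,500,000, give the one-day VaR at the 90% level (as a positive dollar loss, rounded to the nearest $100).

$82,500

At 90% one-sided, z = 1.282.
VaR = −μ + z·σ = −(0.124%) + 1.282 × 4.388% = 5.501%.
On $1,500,000: 0.05501 × $1,500,000 = $82,515.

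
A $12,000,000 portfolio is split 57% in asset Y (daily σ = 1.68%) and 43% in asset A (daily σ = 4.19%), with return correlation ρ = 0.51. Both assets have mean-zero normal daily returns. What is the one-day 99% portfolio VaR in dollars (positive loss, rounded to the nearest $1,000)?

$679,000

σ_p² = 0.57²·1.68² + 0.43²·4.19² + 2·0.51·0.57·0.43·1.68·4.19 = 5.9229 (%²).
σ_p = √5.9229 = 2.434%.
At 99%, z = 2.326.
VaR = 2.326 × 2.434% = 5.661%; on $12,000,000 that is $679,320.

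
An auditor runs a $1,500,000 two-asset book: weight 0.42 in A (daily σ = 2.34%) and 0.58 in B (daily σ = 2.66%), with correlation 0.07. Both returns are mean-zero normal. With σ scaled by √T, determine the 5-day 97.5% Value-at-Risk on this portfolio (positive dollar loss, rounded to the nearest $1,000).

$124,000

σ_p = √(0.42²·2.34² + 0.58²·2.66² + 2·0.07·0.42·0.58·2.34·2.66) = 1.886%.
σ_{5d} = 1.886% × √5 = 4.217%.
z(97.5%) = 1.960.
VaR = 1.960 × 4.217% = 8.265%; on $1,500,000 that is $123,975.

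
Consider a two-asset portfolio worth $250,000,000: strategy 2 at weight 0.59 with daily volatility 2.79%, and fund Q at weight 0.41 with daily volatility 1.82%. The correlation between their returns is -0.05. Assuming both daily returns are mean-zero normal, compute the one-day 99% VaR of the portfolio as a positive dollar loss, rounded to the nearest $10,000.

σ_p² = 0.59²·2.79² + 0.41²·1.82² + 2·-0.05·0.59·0.41·2.79·1.82 = 3.1436 (%²).
σ_p = √3.1436 = 1.773%.
At 99%, z = 2.326.
VaR = 2.326 × 1.773% = 4.124%; on $250,000,000 that is $10,310,000.

$10,310,000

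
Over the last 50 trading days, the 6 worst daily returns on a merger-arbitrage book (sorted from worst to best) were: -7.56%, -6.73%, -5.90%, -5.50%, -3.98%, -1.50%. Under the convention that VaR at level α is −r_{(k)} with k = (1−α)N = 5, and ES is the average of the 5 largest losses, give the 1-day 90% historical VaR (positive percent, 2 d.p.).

3.98%

k = 5; the 5th lowest return is -3.98%, so VaR = 3.98%.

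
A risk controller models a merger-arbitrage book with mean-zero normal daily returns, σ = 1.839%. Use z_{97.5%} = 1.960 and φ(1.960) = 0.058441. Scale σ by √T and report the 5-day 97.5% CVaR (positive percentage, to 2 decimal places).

9.61%

σ_{5d} = 1.839% × √5 = 4.112%.
ES multiplier = φ(z)/(1−α) = 0.058441/0.025 = 2.338.
ES = 4.112% × 2.338 = 9.614%.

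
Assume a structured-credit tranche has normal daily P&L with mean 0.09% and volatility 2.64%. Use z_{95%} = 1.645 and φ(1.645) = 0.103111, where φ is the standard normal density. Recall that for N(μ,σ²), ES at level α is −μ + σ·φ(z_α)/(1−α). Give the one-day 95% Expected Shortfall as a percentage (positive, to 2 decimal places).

5.35%

Tail multiplier: φ(z)/(1−α) = 0.103111 / 0.05 = 2.062.
ES = −(0.09%) + 2.64% × 2.062 = 5.354%.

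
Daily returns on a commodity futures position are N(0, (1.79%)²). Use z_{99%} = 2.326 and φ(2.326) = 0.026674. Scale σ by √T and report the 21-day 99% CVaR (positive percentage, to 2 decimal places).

σ_{21d} = 1.79% × √21 = 8.203%.
ES multiplier = φ(z)/(1−α) = 0.026674/0.01 = 2.667.
ES = 8.203% × 2.667 = 21.877%.

21.88%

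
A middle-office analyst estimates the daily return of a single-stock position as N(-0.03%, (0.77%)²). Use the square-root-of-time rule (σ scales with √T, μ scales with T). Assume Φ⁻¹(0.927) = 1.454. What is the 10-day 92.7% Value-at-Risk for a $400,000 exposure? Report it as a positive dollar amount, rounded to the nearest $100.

$15,400

σ_{10d} = 0.77% × √10 = 2.435%; μ_{10d} = 10 × -0.03% = -0.300%.
VaR = −(-0.300%) + 1.454 × 2.435% = 3.840%.
On $400,000: 0.03840 × $400,000 = $15,360.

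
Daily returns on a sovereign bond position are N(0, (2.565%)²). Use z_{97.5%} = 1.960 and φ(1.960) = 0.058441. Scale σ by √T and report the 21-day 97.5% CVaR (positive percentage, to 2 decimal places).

27.48%

σ_{21d} = 2.565% × √21 = 11.754%.
ES multiplier = φ(z)/(1−α) = 0.058441/0.025 = 2.338.
ES = 11.754% × 2.338 = 27.481%.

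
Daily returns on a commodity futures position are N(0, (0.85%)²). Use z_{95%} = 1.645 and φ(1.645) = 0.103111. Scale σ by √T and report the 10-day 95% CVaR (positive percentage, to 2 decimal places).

5.54%

σ_{10d} = 0.85% × √10 = 2.688%.
ES multiplier = φ(z)/(1−α) = 0.103111/0.05 = 2.062.
ES = 2.688% × 2.062 = 5.543%.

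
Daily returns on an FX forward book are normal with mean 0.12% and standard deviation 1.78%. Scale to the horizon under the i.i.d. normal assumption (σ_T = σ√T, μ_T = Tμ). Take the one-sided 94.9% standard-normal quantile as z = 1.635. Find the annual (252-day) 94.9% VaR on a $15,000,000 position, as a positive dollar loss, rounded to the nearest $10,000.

$2,390,000

σ_{252d} = 1.78% × √252 = 28.257%; μ_{252d} = 252 × 0.12% = 30.240%.
VaR = −(30.240%) + 1.635 × 28.257% = 15.960%.
On $15,000,000: 0.15960 × $15,000,000 = $2,394,000.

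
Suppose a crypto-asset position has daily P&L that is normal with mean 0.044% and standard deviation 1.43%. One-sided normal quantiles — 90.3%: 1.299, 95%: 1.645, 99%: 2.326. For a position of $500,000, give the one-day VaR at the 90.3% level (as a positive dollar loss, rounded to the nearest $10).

$9,070

VaR = −μ + z·σ = −(0.044%) + 1.299 × 1.43% = 1.814%.
On $500,000: 0.01814 × $500,000 = $9,070.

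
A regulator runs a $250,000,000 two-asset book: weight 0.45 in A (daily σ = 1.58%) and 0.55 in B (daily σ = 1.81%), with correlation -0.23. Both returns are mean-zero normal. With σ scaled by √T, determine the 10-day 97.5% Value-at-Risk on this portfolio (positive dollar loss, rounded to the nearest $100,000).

σ_p = √(0.45²·1.58² + 0.55²·1.81² + 2·-0.23·0.45·0.55·1.58·1.81) = 1.082%.
σ_{10d} = 1.082% × √10 = 3.422%.
z(97.5%) = 1.960.
VaR = 1.960 × 3.422% = 6.707%; on $250,000,000 that is $16,767,500.

$16,800,000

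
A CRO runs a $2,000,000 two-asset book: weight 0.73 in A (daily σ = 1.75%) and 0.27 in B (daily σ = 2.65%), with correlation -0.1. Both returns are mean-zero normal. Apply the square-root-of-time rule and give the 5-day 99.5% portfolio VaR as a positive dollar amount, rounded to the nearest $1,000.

σ_p = √(0.73²·1.75² + 0.27²·2.65² + 2·-0.1·0.73·0.27·1.75·2.65) = 1.400%.
σ_{5d} = 1.400% × √5 = 3.130%.
z(99.5%) = 2.576.
VaR = 2.576 × 3.130% = 8.063%; on $2,000,000 that is $161,260.

$161,000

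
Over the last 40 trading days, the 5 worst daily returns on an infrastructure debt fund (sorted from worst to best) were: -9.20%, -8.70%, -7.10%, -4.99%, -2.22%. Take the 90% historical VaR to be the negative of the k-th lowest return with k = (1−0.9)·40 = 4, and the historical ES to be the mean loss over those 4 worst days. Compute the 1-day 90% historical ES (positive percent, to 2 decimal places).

The 4 worst returns sum to -29.99%.
ES = −(-29.99%) / 4 = 7.4975% ≈ 7.50%.

7.50%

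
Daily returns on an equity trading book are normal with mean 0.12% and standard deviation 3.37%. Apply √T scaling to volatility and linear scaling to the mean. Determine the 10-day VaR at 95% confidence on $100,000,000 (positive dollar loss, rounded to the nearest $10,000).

$16,330,000

At 95%, z = 1.645.
σ_{10d} = 3.37% × √10 = 10.657%; μ_{10d} = 10 × 0.12% = 1.200%.
VaR = −(1.200%) + 1.645 × 10.657% = 16.331%.
On $100,000,000: 0.16331 × $100,000,000 = $16,331,000.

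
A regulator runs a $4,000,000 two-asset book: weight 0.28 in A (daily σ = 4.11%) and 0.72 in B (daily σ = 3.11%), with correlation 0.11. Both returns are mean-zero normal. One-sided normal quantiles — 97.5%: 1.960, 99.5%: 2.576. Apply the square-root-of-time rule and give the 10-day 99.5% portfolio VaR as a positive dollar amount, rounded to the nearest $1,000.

σ_p = √(0.28²·4.11² + 0.72²·3.11² + 2·0.11·0.28·0.72·4.11·3.11) = 2.628%.
σ_{10d} = 2.628% × √10 = 8.310%.
VaR = 2.576 × 8.310% = 21.407%; on $4,000,000 that is $856,280.

$856,000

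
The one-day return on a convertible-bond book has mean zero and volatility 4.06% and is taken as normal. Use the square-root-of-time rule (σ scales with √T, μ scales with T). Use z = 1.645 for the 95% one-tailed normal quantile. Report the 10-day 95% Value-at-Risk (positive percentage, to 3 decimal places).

σ_{10d} = 4.06% × √10 = 12.839%.
VaR = 1.645 × 12.839% = 21.120%.

21.120%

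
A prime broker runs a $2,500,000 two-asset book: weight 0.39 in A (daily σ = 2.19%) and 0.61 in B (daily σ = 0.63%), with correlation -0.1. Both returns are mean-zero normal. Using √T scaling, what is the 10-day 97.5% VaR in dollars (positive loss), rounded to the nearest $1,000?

σ_p = √(0.39²·2.19² + 0.61²·0.63² + 2·-0.1·0.39·0.61·2.19·0.63) = 0.901%.
σ_{10d} = 0.901% × √10 = 2.849%.
z(97.5%) = 1.960.
VaR = 1.960 × 2.849% = 5.584%; on $2,500,000 that is $139,600.

$140,000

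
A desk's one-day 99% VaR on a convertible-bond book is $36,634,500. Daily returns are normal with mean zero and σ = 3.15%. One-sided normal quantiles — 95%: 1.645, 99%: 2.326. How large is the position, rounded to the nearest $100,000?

$500,000,000

VaR as a fraction of value: z·σ = 2.326 × 3.15% = 7.3269%.
Position = $36,634,500 / 0.073269 = $500,000,000.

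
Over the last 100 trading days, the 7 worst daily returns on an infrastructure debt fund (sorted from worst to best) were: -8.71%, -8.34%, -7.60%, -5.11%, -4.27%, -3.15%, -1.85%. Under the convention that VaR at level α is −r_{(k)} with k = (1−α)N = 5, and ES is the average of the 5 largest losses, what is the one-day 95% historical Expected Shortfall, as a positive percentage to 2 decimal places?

The 5 worst returns sum to -34.03%.
ES = −(-34.03%) / 5 = 6.806% ≈ 6.81%.

6.81%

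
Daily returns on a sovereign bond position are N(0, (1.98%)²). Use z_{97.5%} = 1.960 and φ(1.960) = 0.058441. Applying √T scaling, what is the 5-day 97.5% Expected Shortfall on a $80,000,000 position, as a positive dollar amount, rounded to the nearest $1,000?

σ_{5d} = 1.98% × √5 = 4.427%.
ES multiplier = φ(z)/(1−α) = 0.058441/0.025 = 2.338.
ES = 4.427% × 2.338 = 10.350%; on $80,000,000: $8,280,000.

$8,280,000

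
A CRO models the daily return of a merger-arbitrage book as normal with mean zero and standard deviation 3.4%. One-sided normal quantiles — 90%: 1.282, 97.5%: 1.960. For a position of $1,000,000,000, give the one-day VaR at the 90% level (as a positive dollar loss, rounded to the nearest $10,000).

$43,590,000

VaR = z·σ = 1.282 × 3.4% = 4.359%.
On $1,000,000,000: 0.04359 × $1,000,000,000 = $43,590,000.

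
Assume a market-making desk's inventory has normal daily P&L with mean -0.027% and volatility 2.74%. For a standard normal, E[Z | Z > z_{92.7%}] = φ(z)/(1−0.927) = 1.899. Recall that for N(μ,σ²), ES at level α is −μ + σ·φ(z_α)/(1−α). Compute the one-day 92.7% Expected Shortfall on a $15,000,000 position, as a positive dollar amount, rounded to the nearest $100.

$784,500

ES = −(-0.027%) + 2.74% × 1.899 = 5.230%.
On $15,000,000: 0.05230 × $15,000,000 = $784,500.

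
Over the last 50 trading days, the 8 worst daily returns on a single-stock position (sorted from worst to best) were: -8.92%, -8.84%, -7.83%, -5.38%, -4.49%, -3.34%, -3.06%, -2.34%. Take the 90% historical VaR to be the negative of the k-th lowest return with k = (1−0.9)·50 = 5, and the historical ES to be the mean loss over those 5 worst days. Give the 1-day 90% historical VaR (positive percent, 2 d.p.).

4.49%

k = 5; the 5th lowest return is -4.49%, so VaR = 4.49%.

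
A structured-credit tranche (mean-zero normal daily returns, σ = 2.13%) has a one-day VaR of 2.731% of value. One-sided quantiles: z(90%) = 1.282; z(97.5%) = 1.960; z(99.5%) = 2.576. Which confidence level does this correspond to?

90%

Implied z = VaR/σ = 2.731 / 2.13 = 1.282.
This matches z(90%) = 1.282.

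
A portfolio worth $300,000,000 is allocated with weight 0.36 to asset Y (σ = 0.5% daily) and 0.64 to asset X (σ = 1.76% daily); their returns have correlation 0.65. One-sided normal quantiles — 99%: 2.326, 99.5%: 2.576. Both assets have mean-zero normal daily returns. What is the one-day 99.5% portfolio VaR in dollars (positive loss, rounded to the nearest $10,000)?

σ_p² = 0.36²·0.5² + 0.64²·1.76² + 2·0.65·0.36·0.64·0.5·1.76 = 1.5648 (%²).
σ_p = √1.5648 = 1.251%.
VaR = 2.576 × 1.251% = 3.223%; on $300,000,000 that is $9,669,000.

$9,670,000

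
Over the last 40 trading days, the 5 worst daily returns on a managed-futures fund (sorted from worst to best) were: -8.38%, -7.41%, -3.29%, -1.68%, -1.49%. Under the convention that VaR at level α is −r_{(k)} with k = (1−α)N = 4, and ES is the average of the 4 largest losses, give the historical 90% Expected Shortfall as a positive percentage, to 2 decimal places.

5.19%

The 4 worst returns sum to -20.76%.
ES = −(-20.76%) / 4 = 5.19%.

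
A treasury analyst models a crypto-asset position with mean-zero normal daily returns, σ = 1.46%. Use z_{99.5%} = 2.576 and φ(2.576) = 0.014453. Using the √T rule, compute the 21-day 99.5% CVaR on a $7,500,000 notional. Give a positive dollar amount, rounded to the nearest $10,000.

$1,450,000

σ_{21d} = 1.46% × √21 = 6.691%.
ES multiplier = φ(z)/(1−α) = 0.014453/0.005 = 2.891.
ES = 6.691% × 2.891 = 19.344%; on $7,500,000: $1,450,800.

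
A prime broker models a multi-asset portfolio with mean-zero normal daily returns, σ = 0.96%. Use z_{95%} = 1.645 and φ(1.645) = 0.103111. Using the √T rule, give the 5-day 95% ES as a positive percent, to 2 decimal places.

4.43%

σ_{5d} = 0.96% × √5 = 2.147%.
ES multiplier = φ(z)/(1−α) = 0.103111/0.05 = 2.062.
ES = 2.147% × 2.062 = 4.427%.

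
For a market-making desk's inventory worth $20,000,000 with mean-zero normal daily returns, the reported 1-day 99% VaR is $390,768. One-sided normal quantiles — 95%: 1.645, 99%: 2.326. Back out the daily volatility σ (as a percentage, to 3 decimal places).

VaR as a fraction: $390,768 / $20,000,000 = 1.954%.
σ = VaR / z = 1.954% / 2.326 = 0.840%.

0.840%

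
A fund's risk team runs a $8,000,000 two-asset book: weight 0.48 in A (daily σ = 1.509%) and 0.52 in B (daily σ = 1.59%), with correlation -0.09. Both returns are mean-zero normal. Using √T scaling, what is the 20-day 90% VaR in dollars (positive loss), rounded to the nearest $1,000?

σ_p = √(0.48²·1.509² + 0.52²·1.59² + 2·-0.09·0.48·0.52·1.509·1.59) = 1.049%.
σ_{20d} = 1.049% × √20 = 4.691%.
z(90%) = 1.282.
VaR = 1.282 × 4.691% = 6.014%; on $8,000,000 that is $481,120.

$481,000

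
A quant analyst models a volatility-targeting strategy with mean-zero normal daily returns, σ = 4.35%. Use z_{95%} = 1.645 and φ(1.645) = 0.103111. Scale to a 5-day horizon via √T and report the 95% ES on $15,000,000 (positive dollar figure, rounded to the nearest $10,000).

$3,010,000

σ_{5d} = 4.35% × √5 = 9.727%.
ES multiplier = φ(z)/(1−α) = 0.103111/0.05 = 2.062.
ES = 9.727% × 2.062 = 20.057%; on $15,000,000: $3,008,550.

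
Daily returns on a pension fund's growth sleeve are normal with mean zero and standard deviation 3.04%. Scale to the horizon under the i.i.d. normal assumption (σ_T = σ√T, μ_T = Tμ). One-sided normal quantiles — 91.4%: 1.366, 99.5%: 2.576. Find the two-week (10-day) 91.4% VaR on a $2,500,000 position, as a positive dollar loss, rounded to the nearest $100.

σ_{10d} = 3.04% × √10 = 9.613%.
VaR = 1.366 × 9.613% = 13.131%.
On $2,500,000: 0.13131 × $2,500,000 = $328,275.

$328,300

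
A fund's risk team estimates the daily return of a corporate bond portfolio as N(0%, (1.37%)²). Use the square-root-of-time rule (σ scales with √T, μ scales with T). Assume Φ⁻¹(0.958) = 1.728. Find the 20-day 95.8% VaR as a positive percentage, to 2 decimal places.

σ_{20d} = 1.37% × √20 = 6.127%.
VaR = 1.728 × 6.127% = 10.587%.

10.59%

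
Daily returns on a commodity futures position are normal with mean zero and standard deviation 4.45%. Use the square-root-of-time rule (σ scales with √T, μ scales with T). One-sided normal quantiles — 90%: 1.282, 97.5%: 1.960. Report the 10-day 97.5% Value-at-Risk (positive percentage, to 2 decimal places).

σ_{10d} = 4.45% × √10 = 14.072%.
VaR = 1.960 × 14.072% = 27.581%.

27.58%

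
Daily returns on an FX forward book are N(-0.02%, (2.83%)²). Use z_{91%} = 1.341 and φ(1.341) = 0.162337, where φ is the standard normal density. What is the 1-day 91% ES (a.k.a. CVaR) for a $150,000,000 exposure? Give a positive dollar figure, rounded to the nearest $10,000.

$7,690,000

Tail multiplier: φ(z)/(1−α) = 0.162337 / 0.09 = 1.804.
ES = −(-0.02%) + 2.83% × 1.804 = 5.125%.
On $150,000,000: 0.05125 × $150,000,000 = $7,687,500.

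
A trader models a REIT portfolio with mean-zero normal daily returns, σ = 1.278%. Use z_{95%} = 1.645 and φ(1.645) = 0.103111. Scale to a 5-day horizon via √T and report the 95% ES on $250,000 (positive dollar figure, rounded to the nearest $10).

$14,730

σ_{5d} = 1.278% × √5 = 2.858%.
ES multiplier = φ(z)/(1−α) = 0.103111/0.05 = 2.062.
ES = 2.858% × 2.062 = 5.893%; on $250,000: $14,732.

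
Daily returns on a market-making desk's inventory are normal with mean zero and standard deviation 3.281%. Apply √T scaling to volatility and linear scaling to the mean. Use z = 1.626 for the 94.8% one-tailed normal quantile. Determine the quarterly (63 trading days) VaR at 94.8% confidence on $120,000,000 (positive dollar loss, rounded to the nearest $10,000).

σ_{63d} = 3.281% × √63 = 26.042%.
VaR = 1.626 × 26.042% = 42.344%.
On $120,000,000: 0.42344 × $120,000,000 = $50,812,800.

$50,810,000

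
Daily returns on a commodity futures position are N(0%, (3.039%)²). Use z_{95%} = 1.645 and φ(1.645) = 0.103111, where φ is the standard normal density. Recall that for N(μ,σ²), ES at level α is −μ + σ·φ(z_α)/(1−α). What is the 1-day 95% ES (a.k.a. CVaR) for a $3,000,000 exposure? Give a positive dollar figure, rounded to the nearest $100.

Tail multiplier: φ(z)/(1−α) = 0.103111 / 0.05 = 2.062.
ES = 3.039% × 2.062 = 6.266%.
On $3,000,000: 0.06266 × $3,000,000 = $187,980.

$188,000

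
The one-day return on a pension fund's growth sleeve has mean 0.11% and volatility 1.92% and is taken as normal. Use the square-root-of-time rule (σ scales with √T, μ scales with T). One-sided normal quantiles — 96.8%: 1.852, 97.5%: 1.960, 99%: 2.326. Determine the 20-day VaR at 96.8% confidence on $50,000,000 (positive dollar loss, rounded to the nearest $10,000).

σ_{20d} = 1.92% × √20 = 8.587%; μ_{20d} = 20 × 0.11% = 2.200%.
VaR = −(2.200%) + 1.852 × 8.587% = 13.703%.
On $50,000,000: 0.13703 × $50,000,000 = $6,851,500.

$6,850,000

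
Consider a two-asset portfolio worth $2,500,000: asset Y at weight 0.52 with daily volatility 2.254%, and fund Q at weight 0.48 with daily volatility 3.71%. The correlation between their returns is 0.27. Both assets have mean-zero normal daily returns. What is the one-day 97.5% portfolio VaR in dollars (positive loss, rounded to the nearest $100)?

σ_p² = 0.52²·2.254² + 0.48²·3.71² + 2·0.27·0.52·0.48·2.254·3.71 = 5.6721 (%²).
σ_p = √5.6721 = 2.382%.
At 97.5%, z = 1.960.
VaR = 1.960 × 2.382% = 4.669%; on $2,500,000 that is $116,725.

$116,700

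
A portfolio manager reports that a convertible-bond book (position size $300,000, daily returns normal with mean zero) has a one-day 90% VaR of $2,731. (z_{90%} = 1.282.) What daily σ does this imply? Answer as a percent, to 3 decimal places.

VaR as a fraction: $2,731 / $300,000 = 0.910%.
σ = VaR / z = 0.910% / 1.282 = 0.710%.

0.710%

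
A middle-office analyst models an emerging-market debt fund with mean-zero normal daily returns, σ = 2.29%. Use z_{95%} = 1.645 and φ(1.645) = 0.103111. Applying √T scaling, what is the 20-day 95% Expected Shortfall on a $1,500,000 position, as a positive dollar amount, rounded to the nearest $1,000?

σ_{20d} = 2.29% × √20 = 10.241%.
ES multiplier = φ(z)/(1−α) = 0.103111/0.05 = 2.062.
ES = 10.241% × 2.062 = 21.117%; on $1,500,000: $316,755.

$317,000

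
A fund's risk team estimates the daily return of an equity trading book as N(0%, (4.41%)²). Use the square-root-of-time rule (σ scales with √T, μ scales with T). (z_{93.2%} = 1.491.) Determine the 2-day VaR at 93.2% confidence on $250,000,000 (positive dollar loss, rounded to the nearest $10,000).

σ_{2d} = 4.41% × √2 = 6.237%.
VaR = 1.491 × 6.237% = 9.299%.
On $250,000,000: 0.09299 × $250,000,000 = $23,247,500.

$23,250,000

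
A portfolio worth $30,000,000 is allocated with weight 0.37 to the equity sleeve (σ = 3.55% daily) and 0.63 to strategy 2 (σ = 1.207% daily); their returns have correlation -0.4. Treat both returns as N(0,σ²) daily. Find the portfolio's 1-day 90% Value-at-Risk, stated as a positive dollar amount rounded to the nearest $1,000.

σ_p² = 0.37²·3.55² + 0.63²·1.207² + 2·-0.4·0.37·0.63·3.55·1.207 = 1.5045 (%²).
σ_p = √1.5045 = 1.227%.
At 90%, z = 1.282.
VaR = 1.282 × 1.227% = 1.573%; on $30,000,000 that is $471,900.

$472,000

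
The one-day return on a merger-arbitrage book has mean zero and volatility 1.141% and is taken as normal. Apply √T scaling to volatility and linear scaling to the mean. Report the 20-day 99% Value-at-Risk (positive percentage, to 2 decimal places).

At 99%, z = 2.326.
σ_{20d} = 1.141% × √20 = 5.103%.
VaR = 2.326 × 5.103% = 11.870%.

11.87%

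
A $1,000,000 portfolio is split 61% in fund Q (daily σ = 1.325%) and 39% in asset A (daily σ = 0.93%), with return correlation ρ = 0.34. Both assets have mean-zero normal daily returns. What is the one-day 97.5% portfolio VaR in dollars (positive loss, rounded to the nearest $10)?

σ_p² = 0.61²·1.325² + 0.39²·0.93² + 2·0.34·0.61·0.39·1.325·0.93 = 0.9842 (%²).
σ_p = √0.9842 = 0.992%.
At 97.5%, z = 1.960.
VaR = 1.960 × 0.992% = 1.944%; on $1,000,000 that is $19,440.

$19,440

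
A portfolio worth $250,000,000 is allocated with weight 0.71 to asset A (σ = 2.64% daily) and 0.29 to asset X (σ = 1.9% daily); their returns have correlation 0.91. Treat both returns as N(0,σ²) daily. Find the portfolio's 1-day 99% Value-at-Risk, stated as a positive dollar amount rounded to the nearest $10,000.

$13,880,000

σ_p² = 0.71²·2.64² + 0.29²·1.9² + 2·0.91·0.71·0.29·2.64·1.9 = 5.6967 (%²).
σ_p = √5.6967 = 2.387%.
At 99%, z = 2.326.
VaR = 2.326 × 2.387% = 5.552%; on $250,000,000 that is $13,880,000.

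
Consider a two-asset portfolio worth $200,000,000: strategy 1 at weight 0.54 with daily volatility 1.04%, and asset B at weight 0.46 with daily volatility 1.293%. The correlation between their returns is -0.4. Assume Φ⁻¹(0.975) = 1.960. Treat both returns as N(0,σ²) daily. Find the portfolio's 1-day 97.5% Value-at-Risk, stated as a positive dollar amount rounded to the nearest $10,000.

σ_p² = 0.54²·1.04² + 0.46²·1.293² + 2·-0.4·0.54·0.46·1.04·1.293 = 0.4019 (%²).
σ_p = √0.4019 = 0.634%.
VaR = 1.960 × 0.634% = 1.243%; on $200,000,000 that is $2,486,000.

$2,490,000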